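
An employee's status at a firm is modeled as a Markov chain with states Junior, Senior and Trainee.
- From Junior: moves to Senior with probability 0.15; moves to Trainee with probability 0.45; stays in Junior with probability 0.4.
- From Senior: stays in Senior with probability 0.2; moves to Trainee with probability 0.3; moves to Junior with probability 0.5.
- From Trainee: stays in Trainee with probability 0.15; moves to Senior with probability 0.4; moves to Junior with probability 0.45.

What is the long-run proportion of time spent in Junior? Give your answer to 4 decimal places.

0.4401

Let the stationary distribution be π with π = πP and π_1 + π_2 + π_3 = 1.
π_1 = 0.4·π_1 + 0.5·π_2 + 0.45·π_3
π_2 = 0.15·π_1 + 0.2·π_2 + 0.4·π_3
Solving with the normalization constraint gives π = (0.4401, 0.2417, 0.3183).
So the stationary probability of Junior is 0.4401.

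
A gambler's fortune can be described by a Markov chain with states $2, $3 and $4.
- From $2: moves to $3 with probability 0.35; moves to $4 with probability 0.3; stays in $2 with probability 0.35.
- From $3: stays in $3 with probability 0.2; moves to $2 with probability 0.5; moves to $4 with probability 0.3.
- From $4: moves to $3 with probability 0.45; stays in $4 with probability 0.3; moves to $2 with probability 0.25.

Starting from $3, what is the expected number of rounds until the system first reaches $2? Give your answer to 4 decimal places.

Let t(s) be the expected number of rounds to first reach $2 from state s, with t($2) = 0. Conditioning on the first round:
t($3) = 1 + 0.2·t($3) + 0.3·t($4)
t($4) = 1 + 0.45·t($3) + 0.3·t($4)
Solving: t($3) = 2.3529, t($4) = 2.9412.
Expected rounds from $3 to $2: 2.3529.

2.3529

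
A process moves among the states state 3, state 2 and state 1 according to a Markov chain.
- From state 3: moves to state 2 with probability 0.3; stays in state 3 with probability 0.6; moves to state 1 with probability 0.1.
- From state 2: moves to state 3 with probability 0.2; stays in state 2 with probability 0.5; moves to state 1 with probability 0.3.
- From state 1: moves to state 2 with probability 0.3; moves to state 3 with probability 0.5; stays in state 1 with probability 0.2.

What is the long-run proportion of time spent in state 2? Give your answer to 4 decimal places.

Let the stationary distribution be π with π = πP and π_1 + π_2 + π_3 = 1.
π_1 = 0.6·π_1 + 0.2·π_2 + 0.5·π_3
π_2 = 0.3·π_1 + 0.5·π_2 + 0.3·π_3
Solving with the normalization constraint gives π = (0.4306, 0.3750, 0.1944).
So the stationary probability of state 2 is 0.3750.

0.3750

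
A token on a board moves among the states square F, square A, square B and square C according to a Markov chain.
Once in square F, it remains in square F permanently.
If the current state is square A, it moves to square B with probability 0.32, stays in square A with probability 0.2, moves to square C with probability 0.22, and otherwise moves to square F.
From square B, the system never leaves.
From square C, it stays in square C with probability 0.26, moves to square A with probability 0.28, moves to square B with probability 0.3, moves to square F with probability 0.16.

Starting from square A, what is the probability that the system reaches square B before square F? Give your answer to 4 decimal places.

Let h(s) be the probability of absorption at square B starting from transient state s. Then h(square B) = 1 and h(square F) = 0. By first-step analysis:
h(square A) = 0.26·0 + 0.2·h(square A) + 0.32·1 + 0.22·h(square C)
h(square C) = 0.16·0 + 0.28·h(square A) + 0.3·1 + 0.26·h(square C)
Solving: h(square A) = 0.5709, h(square C) = 0.6214.
Starting from square A, the probability is 0.5709.

0.5709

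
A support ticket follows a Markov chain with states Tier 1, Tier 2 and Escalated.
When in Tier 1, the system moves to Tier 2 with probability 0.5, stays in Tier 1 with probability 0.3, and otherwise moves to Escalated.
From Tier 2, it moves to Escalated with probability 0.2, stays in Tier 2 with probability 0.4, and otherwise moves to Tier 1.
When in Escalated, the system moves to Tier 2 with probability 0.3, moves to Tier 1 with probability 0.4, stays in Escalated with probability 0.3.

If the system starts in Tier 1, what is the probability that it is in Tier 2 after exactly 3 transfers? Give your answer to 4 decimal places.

Propagate the distribution vector 3 transfers from Tier 1.
After 0 transfers: (1.0000, 0.0000, 0.0000)
After 1 transfer: (0.3000, 0.5000, 0.2000)
After 2 transfers: (0.3700, 0.4100, 0.2200)
After 3 transfers: (0.3630, 0.4150, 0.2220)
P(in Tier 2 after 3 transfers) = 0.4150

0.4150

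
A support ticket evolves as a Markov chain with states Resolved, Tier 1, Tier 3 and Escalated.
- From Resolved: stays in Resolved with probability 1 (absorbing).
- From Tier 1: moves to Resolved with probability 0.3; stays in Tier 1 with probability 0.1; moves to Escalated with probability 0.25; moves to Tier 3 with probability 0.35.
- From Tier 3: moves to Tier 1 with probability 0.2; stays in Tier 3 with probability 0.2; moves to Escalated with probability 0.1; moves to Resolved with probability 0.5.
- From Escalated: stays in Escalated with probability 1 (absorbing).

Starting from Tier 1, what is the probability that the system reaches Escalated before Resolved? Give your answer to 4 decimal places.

Let h(s) be the probability of absorption at Escalated starting from transient state s. Then h(Escalated) = 1 and h(Resolved) = 0. By first-step analysis:
h(Tier 1) = 0.3·0 + 0.1·h(Tier 1) + 0.35·h(Tier 3) + 0.25·1
h(Tier 3) = 0.5·0 + 0.2·h(Tier 1) + 0.2·h(Tier 3) + 0.1·1
Solving: h(Tier 1) = 0.3615, h(Tier 3) = 0.2154.
Starting from Tier 1, the probability is 0.3615.

0.3615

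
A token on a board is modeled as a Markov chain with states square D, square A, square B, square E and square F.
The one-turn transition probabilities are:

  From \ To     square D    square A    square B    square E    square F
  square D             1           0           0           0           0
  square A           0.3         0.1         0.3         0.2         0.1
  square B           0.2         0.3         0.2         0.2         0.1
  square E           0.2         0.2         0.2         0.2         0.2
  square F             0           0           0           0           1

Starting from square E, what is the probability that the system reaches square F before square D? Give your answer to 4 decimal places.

0.4175

Let h(s) be the probability of absorption at square F starting from transient state s. Then h(square F) = 1 and h(square D) = 0. By first-step analysis:
h(square A) = 0.3·0 + 0.1·h(square A) + 0.3·h(square B) + 0.2·h(square E) + 0.1·1
h(square B) = 0.2·0 + 0.3·h(square A) + 0.2·h(square B) + 0.2·h(square E) + 0.1·1
h(square E) = 0.2·0 + 0.2·h(square A) + 0.2·h(square B) + 0.2·h(square E) + 0.2·1
Solving: h(square A) = 0.3204, h(square B) = 0.3495, h(square E) = 0.4175.
Starting from square E, the probability is 0.4175.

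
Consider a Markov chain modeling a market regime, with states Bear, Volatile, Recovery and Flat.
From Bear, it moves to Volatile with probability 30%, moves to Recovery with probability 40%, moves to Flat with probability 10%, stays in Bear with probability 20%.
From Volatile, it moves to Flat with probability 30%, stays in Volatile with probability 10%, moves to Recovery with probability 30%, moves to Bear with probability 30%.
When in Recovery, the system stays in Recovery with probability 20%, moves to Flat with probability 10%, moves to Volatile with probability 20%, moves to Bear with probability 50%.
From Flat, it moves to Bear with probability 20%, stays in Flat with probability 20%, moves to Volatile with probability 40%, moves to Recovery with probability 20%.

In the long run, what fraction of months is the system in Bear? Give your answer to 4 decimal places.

0.3098

Let the stationary distribution be π with π = πP and π_1 + π_2 + π_3 + π_4 = 1.
π_1 = 0.2·π_1 + 0.3·π_2 + 0.5·π_3 + 0.2·π_4
π_2 = 0.3·π_1 + 0.1·π_2 + 0.2·π_3 + 0.4·π_4
π_3 = 0.4·π_1 + 0.3·π_2 + 0.2·π_3 + 0.2·π_4
Solving with the normalization constraint gives π = (0.3098, 0.2399, 0.2859, 0.1644).
So the stationary probability of Bear is 0.3098.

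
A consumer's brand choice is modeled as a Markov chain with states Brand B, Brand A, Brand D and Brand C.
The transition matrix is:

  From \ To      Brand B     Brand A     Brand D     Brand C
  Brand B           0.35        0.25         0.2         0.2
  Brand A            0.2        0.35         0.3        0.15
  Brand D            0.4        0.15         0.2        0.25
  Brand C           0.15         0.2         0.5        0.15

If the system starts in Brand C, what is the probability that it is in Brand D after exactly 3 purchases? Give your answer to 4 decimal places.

Propagate the distribution vector 3 purchases from Brand C.
After 0 purchases: (0.0000, 0.0000, 0.0000, 1.0000)
After 1 purchase: (0.1500, 0.2000, 0.5000, 0.1500)
After 2 purchases: (0.3150, 0.2125, 0.2650, 0.2075)
After 3 purchases: (0.2899, 0.2344, 0.2835, 0.1923)
P(in Brand D after 3 purchases) = 0.2835

0.2835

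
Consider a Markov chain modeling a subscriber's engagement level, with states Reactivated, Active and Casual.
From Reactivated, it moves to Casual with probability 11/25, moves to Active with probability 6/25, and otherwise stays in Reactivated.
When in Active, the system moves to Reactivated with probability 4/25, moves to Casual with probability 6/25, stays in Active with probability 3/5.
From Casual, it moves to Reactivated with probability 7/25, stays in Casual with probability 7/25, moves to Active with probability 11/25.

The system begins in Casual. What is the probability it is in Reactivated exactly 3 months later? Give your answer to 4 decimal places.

Propagate the distribution vector 3 months from Casual.
After 0 months: (0.0000, 0.0000, 1.0000)
After 1 month: (0.2800, 0.4400, 0.2800)
After 2 months: (0.2384, 0.4544, 0.3072)
After 3 months: (0.2350, 0.4650, 0.3000)
P(in Reactivated after 3 months) = 0.2350

0.2350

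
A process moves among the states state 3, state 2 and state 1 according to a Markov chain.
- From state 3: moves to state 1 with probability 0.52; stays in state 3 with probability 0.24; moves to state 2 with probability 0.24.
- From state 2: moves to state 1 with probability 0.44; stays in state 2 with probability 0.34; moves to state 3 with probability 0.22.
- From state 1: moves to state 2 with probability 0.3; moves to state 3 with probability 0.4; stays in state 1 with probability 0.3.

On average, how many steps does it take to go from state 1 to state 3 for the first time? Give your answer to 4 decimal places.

2.9091

Let t(s) be the expected number of steps to first reach state 3 from state s, with t(state 3) = 0. Conditioning on the first step:
t(state 2) = 1 + 0.34·t(state 2) + 0.44·t(state 1)
t(state 1) = 1 + 0.3·t(state 2) + 0.3·t(state 1)
Solving: t(state 2) = 3.4545, t(state 1) = 2.9091.
Expected steps from state 1 to state 3: 2.9091.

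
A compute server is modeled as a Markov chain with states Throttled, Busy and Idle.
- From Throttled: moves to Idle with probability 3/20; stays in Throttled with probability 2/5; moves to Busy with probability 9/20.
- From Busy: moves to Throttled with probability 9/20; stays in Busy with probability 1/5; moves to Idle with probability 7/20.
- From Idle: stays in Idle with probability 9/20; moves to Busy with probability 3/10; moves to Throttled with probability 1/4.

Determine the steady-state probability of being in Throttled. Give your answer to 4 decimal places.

0.3702

Let the stationary distribution be π with π = πP and π_1 + π_2 + π_3 = 1.
π_1 = 0.4·π_1 + 0.45·π_2 + 0.25·π_3
π_2 = 0.45·π_1 + 0.2·π_2 + 0.3·π_3
Solving with the normalization constraint gives π = (0.3702, 0.3232, 0.3066).
So the stationary probability of Throttled is 0.3702.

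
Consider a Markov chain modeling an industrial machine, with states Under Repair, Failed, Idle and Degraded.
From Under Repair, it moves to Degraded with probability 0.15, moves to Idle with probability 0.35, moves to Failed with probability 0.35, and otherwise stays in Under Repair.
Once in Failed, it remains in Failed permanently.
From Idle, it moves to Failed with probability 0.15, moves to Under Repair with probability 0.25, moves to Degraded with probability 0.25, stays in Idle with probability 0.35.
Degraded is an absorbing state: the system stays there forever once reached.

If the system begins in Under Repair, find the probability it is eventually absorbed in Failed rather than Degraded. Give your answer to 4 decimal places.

Let h(s) be the probability of absorption at Failed starting from transient state s. Then h(Failed) = 1 and h(Degraded) = 0. By first-step analysis:
h(Under Repair) = 0.15·h(Under Repair) + 0.35·1 + 0.35·h(Idle) + 0.15·0
h(Idle) = 0.25·h(Under Repair) + 0.15·1 + 0.35·h(Idle) + 0.25·0
Solving: h(Under Repair) = 0.6022, h(Idle) = 0.4624.
Starting from Under Repair, the probability is 0.6022.

0.6022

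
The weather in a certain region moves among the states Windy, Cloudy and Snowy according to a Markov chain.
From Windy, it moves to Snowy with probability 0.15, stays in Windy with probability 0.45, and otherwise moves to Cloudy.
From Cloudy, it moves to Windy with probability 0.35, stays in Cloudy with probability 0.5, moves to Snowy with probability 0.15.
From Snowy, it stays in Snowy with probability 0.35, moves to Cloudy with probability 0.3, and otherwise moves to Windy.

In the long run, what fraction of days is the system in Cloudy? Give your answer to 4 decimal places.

0.4236

Let the stationary distribution be π with π = πP and π_1 + π_2 + π_3 = 1.
π_1 = 0.45·π_1 + 0.35·π_2 + 0.35·π_3
π_2 = 0.4·π_1 + 0.5·π_2 + 0.3·π_3
Solving with the normalization constraint gives π = (0.3889, 0.4236, 0.1875).
So the stationary probability of Cloudy is 0.4236.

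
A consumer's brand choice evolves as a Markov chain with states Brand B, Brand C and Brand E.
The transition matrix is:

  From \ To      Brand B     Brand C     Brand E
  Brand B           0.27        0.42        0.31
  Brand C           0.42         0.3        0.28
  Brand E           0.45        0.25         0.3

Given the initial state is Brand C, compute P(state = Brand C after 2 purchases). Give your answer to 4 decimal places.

0.3364

Sum over the intermediate state after 1 purchase:
P = P(Brand C→Brand B)·P(Brand B→Brand C) + P(Brand C→Brand C)·P(Brand C→Brand C) + P(Brand C→Brand E)·P(Brand E→Brand C)
  = 0.42×0.42 + 0.3×0.3 + 0.28×0.25
  = 0.1764 + 0.0900 + 0.0700 = 0.3364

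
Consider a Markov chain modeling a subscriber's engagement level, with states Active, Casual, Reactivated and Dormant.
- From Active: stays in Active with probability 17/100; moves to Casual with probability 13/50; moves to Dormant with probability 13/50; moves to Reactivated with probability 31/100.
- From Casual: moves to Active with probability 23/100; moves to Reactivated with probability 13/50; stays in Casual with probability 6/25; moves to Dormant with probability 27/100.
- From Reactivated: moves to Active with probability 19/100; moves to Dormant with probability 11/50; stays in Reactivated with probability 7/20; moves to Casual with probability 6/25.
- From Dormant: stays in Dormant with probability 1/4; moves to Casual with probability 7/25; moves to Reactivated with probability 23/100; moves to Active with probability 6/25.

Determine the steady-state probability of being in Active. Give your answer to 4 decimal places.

Let the stationary distribution be π with π = πP and π_1 + π_2 + π_3 + π_4 = 1.
π_1 = 0.17·π_1 + 0.23·π_2 + 0.19·π_3 + 0.24·π_4
π_2 = 0.26·π_1 + 0.24·π_2 + 0.24·π_3 + 0.28·π_4
π_3 = 0.31·π_1 + 0.26·π_2 + 0.35·π_3 + 0.23·π_4
Solving with the normalization constraint gives π = (0.2084, 0.2541, 0.2890, 0.2485).
So the stationary probability of Active is 0.2084.

0.2084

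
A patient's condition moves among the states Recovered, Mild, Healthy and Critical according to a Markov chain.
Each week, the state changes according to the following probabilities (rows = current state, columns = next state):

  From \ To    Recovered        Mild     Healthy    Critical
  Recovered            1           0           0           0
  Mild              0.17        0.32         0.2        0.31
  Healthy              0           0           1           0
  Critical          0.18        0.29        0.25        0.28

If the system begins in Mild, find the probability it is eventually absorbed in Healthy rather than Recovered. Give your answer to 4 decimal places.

Let h(s) be the probability of absorption at Healthy starting from transient state s. Then h(Healthy) = 1 and h(Recovered) = 0. By first-step analysis:
h(Mild) = 0.17·0 + 0.32·h(Mild) + 0.2·1 + 0.31·h(Critical)
h(Critical) = 0.18·0 + 0.29·h(Mild) + 0.25·1 + 0.28·h(Critical)
Solving: h(Mild) = 0.5542, h(Critical) = 0.5704.
Starting from Mild, the probability is 0.5542.

0.5542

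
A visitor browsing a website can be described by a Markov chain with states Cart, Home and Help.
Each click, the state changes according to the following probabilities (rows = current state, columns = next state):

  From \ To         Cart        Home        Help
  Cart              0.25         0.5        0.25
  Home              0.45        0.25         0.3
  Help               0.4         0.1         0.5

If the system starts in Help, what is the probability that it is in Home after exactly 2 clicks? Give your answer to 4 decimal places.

0.2750

Sum over the intermediate state after 1 click:
P = P(Help→Cart)·P(Cart→Home) + P(Help→Home)·P(Home→Home) + P(Help→Help)·P(Help→Home)
  = 0.4×0.5 + 0.1×0.25 + 0.5×0.1
  = 0.2000 + 0.0250 + 0.0500 = 0.2750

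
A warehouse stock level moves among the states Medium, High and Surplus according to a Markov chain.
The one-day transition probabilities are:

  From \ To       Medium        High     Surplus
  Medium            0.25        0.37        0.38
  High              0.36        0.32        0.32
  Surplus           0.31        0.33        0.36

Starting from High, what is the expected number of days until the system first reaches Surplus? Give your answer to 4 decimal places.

Let t(s) be the expected number of days to first reach Surplus from state s, with t(Surplus) = 0. Conditioning on the first day:
t(Medium) = 1 + 0.25·t(Medium) + 0.37·t(High)
t(High) = 1 + 0.36·t(Medium) + 0.32·t(High)
Solving: t(Medium) = 2.7866, t(High) = 2.9459.
Expected days from High to Surplus: 2.9459.

2.9459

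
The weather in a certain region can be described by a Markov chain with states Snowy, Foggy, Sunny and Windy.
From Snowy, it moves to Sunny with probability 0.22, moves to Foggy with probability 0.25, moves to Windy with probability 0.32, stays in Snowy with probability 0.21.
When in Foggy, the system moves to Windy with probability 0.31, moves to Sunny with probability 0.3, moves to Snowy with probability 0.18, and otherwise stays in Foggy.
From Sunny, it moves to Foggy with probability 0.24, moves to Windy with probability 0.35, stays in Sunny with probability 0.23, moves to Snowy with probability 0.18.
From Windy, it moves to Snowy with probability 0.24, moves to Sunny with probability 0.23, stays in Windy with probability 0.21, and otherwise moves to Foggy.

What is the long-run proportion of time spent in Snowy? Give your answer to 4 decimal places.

Let the stationary distribution be π with π = πP and π_1 + π_2 + π_3 + π_4 = 1.
π_1 = 0.21·π_1 + 0.18·π_2 + 0.18·π_3 + 0.24·π_4
π_2 = 0.25·π_1 + 0.21·π_2 + 0.24·π_3 + 0.32·π_4
π_3 = 0.22·π_1 + 0.3·π_2 + 0.23·π_3 + 0.23·π_4
Solving with the normalization constraint gives π = (0.2037, 0.2577, 0.2460, 0.2926).
So the stationary probability of Snowy is 0.2037.

0.2037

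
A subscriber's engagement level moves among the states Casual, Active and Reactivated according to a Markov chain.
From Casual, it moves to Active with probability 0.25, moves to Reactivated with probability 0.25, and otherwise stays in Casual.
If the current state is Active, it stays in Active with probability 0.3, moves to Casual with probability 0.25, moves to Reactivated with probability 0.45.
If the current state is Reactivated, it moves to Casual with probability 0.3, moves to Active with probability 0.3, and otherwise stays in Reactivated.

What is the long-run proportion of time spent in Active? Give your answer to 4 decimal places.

Let the stationary distribution be π with π = πP and π_1 + π_2 + π_3 = 1.
π_1 = 0.5·π_1 + 0.25·π_2 + 0.3·π_3
π_2 = 0.25·π_1 + 0.3·π_2 + 0.3·π_3
Solving with the normalization constraint gives π = (0.3574, 0.2821, 0.3605).
So the stationary probability of Active is 0.2821.

0.2821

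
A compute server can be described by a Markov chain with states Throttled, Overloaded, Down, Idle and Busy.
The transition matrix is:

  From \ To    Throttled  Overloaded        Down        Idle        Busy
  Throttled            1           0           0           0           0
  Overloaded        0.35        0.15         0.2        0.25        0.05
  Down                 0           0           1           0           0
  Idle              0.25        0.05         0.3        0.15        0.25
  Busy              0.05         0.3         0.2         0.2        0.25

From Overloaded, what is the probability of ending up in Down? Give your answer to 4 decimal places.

Let h(s) be the probability of absorption at Down starting from transient state s. Then h(Down) = 1 and h(Throttled) = 0. By first-step analysis:
h(Overloaded) = 0.35·0 + 0.15·h(Overloaded) + 0.2·1 + 0.25·h(Idle) + 0.05·h(Busy)
h(Idle) = 0.25·0 + 0.05·h(Overloaded) + 0.3·1 + 0.15·h(Idle) + 0.25·h(Busy)
h(Busy) = 0.05·0 + 0.3·h(Overloaded) + 0.2·1 + 0.2·h(Idle) + 0.25·h(Busy)
Solving: h(Overloaded) = 0.4318, h(Idle) = 0.5508, h(Busy) = 0.5862.
Starting from Overloaded, the probability is 0.4318.

0.4318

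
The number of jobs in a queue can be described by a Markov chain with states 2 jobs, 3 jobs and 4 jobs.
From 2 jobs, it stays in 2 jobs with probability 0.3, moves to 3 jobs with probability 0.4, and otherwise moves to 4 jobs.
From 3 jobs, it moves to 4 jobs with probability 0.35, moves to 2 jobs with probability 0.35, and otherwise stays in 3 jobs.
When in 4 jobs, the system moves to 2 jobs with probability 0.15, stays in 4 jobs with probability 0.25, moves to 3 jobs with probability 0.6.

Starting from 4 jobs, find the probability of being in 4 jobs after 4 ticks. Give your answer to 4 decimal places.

Propagate the distribution vector 4 ticks from 4 jobs.
After 0 ticks: (0.0000, 0.0000, 1.0000)
After 1 tick: (0.1500, 0.6000, 0.2500)
After 2 ticks: (0.2925, 0.3900, 0.3175)
After 3 ticks: (0.2719, 0.4245, 0.3036)
After 4 ticks: (0.2757, 0.4183, 0.3060)
P(in 4 jobs after 4 ticks) = 0.3060

0.3060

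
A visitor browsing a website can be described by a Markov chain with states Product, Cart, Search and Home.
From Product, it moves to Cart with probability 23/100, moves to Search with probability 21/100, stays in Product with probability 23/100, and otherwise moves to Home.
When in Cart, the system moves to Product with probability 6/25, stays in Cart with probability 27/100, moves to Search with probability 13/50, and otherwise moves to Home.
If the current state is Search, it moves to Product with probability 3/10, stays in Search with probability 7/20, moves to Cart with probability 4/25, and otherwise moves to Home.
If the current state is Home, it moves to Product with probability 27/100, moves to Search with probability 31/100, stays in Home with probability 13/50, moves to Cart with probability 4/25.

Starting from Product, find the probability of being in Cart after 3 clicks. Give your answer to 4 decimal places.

0.2004

Propagate the distribution vector 3 clicks from Product.
After 0 clicks: (1.0000, 0.0000, 0.0000, 0.0000)
After 1 click: (0.2300, 0.2300, 0.2100, 0.3300)
After 2 clicks: (0.2602, 0.2014, 0.2839, 0.2545)
After 3 clicks: (0.2621, 0.2004, 0.2853, 0.2523)
P(in Cart after 3 clicks) = 0.2004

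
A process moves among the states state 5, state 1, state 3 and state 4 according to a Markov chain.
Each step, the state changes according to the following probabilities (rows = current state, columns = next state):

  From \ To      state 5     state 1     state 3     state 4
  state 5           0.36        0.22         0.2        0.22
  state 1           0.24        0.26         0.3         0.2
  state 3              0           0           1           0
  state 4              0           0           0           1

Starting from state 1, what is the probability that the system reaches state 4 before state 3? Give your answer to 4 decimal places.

0.4297

Let h(s) be the probability of absorption at state 4 starting from transient state s. Then h(state 4) = 1 and h(state 3) = 0. By first-step analysis:
h(state 5) = 0.36·h(state 5) + 0.22·h(state 1) + 0.2·0 + 0.22·1
h(state 1) = 0.24·h(state 5) + 0.26·h(state 1) + 0.3·0 + 0.2·1
Solving: h(state 5) = 0.4914, h(state 1) = 0.4297.
Starting from state 1, the probability is 0.4297.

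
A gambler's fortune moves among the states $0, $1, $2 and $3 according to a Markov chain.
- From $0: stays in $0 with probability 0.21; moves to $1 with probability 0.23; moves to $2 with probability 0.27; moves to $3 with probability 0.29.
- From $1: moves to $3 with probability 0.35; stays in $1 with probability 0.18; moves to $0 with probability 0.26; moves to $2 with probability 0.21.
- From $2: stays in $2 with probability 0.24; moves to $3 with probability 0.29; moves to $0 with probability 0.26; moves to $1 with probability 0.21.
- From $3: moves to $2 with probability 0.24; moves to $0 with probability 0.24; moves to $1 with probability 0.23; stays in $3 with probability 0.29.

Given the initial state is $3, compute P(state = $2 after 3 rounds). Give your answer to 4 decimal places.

Propagate the distribution vector 3 rounds from $3.
After 0 rounds: (0.0000, 0.0000, 0.0000, 1.0000)
After 1 round: (0.2400, 0.2300, 0.2400, 0.2900)
After 2 rounds: (0.2422, 0.2137, 0.2403, 0.3038)
After 3 rounds: (0.2418, 0.2145, 0.2409, 0.3028)
P(in $2 after 3 rounds) = 0.2409

0.2409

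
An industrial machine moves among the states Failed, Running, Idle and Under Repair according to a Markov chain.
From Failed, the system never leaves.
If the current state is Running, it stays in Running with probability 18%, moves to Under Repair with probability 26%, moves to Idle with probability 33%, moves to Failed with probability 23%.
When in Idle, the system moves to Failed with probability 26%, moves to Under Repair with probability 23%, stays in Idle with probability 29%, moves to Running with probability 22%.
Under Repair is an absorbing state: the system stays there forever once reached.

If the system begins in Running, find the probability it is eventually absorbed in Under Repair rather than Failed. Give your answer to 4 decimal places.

0.5112

Let h(s) be the probability of absorption at Under Repair starting from transient state s. Then h(Under Repair) = 1 and h(Failed) = 0. By first-step analysis:
h(Running) = 0.23·0 + 0.18·h(Running) + 0.33·h(Idle) + 0.26·1
h(Idle) = 0.26·0 + 0.22·h(Running) + 0.29·h(Idle) + 0.23·1
Solving: h(Running) = 0.5112, h(Idle) = 0.4823.
Starting from Running, the probability is 0.5112.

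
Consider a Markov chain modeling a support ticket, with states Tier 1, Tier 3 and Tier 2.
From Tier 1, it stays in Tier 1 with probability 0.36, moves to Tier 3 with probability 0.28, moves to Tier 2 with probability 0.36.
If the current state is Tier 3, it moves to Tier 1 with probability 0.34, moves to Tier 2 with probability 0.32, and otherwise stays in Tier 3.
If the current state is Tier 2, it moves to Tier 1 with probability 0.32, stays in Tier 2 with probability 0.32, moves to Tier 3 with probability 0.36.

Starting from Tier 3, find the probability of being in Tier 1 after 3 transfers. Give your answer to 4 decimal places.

0.3401

Propagate the distribution vector 3 transfers from Tier 3.
After 0 transfers: (0.0000, 1.0000, 0.0000)
After 1 transfer: (0.3400, 0.3400, 0.3200)
After 2 transfers: (0.3404, 0.3260, 0.3336)
After 3 transfers: (0.3401, 0.3262, 0.3336)
P(in Tier 1 after 3 transfers) = 0.3401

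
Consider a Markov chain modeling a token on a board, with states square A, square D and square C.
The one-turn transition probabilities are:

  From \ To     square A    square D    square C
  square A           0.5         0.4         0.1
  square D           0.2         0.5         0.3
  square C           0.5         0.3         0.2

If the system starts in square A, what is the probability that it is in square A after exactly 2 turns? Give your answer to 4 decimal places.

Sum over the intermediate state after 1 turn:
P = P(square A→square A)·P(square A→square A) + P(square A→square D)·P(square D→square A) + P(square A→square C)·P(square C→square A)
  = 0.5×0.5 + 0.4×0.2 + 0.1×0.5
  = 0.2500 + 0.0800 + 0.0500 = 0.3800

0.3800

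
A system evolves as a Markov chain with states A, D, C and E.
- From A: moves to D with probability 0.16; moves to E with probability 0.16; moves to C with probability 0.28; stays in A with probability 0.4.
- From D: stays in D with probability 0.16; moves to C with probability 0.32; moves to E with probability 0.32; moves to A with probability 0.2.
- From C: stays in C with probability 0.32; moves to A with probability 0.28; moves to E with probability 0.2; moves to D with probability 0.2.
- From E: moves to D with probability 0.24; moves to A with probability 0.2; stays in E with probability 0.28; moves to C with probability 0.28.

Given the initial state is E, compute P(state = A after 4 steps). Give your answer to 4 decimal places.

Propagate the distribution vector 4 steps from E.
After 0 steps: (0.0000, 0.0000, 0.0000, 1.0000)
After 1 step: (0.2000, 0.2400, 0.2800, 0.2800)
After 2 steps: (0.2624, 0.1936, 0.3008, 0.2432)
After 3 steps: (0.2765, 0.1915, 0.2998, 0.2322)
After 4 steps: (0.2793, 0.1906, 0.2997, 0.2305)
P(in A after 4 steps) = 0.2793

0.2793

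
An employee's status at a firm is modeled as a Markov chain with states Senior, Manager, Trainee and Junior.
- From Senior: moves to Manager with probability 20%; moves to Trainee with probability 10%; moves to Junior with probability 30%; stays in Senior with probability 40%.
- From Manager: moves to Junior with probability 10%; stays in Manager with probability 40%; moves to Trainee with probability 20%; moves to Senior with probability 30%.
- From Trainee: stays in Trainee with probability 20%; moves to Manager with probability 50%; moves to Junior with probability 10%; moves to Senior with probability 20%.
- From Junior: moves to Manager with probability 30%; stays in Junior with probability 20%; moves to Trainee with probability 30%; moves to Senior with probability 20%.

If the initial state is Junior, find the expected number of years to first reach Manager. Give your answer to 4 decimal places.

Let t(s) be the expected number of years to first reach Manager from state s, with t(Manager) = 0. Conditioning on the first year:
t(Senior) = 1 + 0.4·t(Senior) + 0.1·t(Trainee) + 0.3·t(Junior)
t(Trainee) = 1 + 0.2·t(Senior) + 0.2·t(Trainee) + 0.1·t(Junior)
t(Junior) = 1 + 0.2·t(Senior) + 0.3·t(Trainee) + 0.2·t(Junior)
Solving: t(Senior) = 3.6525, t(Trainee) = 2.5532, t(Junior) = 3.1206.
Expected years from Junior to Manager: 3.1206.

3.1206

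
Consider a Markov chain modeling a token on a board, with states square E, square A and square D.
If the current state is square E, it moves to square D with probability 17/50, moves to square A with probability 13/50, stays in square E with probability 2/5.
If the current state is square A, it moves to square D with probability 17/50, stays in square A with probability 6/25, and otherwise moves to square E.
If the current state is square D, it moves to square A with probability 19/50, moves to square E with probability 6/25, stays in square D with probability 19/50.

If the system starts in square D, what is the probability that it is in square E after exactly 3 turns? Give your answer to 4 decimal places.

Propagate the distribution vector 3 turns from square D.
After 0 turns: (0.0000, 0.0000, 1.0000)
After 1 turn: (0.2400, 0.3800, 0.3800)
After 2 turns: (0.3468, 0.2980, 0.3552)
After 3 turns: (0.3491, 0.2967, 0.3542)
P(in square E after 3 turns) = 0.3491

0.3491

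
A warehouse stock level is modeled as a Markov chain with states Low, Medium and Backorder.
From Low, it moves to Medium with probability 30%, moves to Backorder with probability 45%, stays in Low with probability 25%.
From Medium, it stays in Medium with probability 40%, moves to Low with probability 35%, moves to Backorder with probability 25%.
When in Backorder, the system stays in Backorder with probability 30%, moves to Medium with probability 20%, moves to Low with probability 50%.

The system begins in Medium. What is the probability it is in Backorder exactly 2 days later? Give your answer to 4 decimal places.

0.3325

Sum over the intermediate state after 1 day:
P = P(Medium→Low)·P(Low→Backorder) + P(Medium→Medium)·P(Medium→Backorder) + P(Medium→Backorder)·P(Backorder→Backorder)
  = 0.35×0.45 + 0.4×0.25 + 0.25×0.3
  = 0.1575 + 0.1000 + 0.0750 = 0.3325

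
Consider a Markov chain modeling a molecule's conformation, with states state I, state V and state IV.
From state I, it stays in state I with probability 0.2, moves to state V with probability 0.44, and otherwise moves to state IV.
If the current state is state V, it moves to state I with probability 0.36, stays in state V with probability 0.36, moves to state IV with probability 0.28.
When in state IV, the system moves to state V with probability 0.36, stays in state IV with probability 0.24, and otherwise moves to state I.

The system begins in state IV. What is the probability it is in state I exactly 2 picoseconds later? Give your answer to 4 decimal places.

Sum over the intermediate state after 1 picosecond:
P = P(state IV→state I)·P(state I→state I) + P(state IV→state V)·P(state V→state I) + P(state IV→state IV)·P(state IV→state I)
  = 0.4×0.2 + 0.36×0.36 + 0.24×0.4
  = 0.0800 + 0.1296 + 0.0960 = 0.3056

0.3056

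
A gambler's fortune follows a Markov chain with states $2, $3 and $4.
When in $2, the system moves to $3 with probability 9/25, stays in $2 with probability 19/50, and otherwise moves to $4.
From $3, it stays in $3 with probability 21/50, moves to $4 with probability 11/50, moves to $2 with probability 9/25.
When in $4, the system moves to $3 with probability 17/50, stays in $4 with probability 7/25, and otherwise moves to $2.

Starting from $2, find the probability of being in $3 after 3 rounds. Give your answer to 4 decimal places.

0.3776

Propagate the distribution vector 3 rounds from $2.
After 0 rounds: (1.0000, 0.0000, 0.0000)
After 1 round: (0.3800, 0.3600, 0.2600)
After 2 rounds: (0.3728, 0.3764, 0.2508)
After 3 rounds: (0.3725, 0.3776, 0.2500)
P(in $3 after 3 rounds) = 0.3776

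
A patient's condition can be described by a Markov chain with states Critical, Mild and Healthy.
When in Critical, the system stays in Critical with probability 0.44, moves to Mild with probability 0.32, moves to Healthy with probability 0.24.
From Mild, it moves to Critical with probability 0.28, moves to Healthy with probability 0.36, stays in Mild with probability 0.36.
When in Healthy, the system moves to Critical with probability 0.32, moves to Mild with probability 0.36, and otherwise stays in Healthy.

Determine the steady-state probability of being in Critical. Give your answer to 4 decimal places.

Let the stationary distribution be π with π = πP and π_1 + π_2 + π_3 = 1.
π_1 = 0.44·π_1 + 0.28·π_2 + 0.32·π_3
π_2 = 0.32·π_1 + 0.36·π_2 + 0.36·π_3
Solving with the normalization constraint gives π = (0.3479, 0.3461, 0.3060).
So the stationary probability of Critical is 0.3479.

0.3479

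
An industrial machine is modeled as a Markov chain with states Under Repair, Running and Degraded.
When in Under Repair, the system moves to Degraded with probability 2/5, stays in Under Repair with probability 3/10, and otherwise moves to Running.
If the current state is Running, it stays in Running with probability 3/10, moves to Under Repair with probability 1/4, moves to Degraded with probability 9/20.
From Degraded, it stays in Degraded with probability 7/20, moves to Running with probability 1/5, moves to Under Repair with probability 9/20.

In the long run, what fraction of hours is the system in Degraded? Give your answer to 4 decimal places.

Let the stationary distribution be π with π = πP and π_1 + π_2 + π_3 = 1.
π_1 = 0.3·π_1 + 0.25·π_2 + 0.45·π_3
π_2 = 0.3·π_1 + 0.3·π_2 + 0.2·π_3
Solving with the normalization constraint gives π = (0.3460, 0.2607, 0.3934).
So the stationary probability of Degraded is 0.3934.

0.3934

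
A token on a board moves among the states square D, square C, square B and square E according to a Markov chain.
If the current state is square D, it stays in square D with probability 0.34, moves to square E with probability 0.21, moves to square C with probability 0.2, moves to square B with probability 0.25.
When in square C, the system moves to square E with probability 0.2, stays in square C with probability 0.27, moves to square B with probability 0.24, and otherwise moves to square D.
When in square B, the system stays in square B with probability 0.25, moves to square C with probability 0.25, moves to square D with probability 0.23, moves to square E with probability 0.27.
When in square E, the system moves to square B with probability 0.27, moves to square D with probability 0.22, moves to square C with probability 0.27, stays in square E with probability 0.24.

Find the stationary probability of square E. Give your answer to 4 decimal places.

Let the stationary distribution be π with π = πP and π_1 + π_2 + π_3 + π_4 = 1.
π_1 = 0.34·π_1 + 0.29·π_2 + 0.23·π_3 + 0.22·π_4
π_2 = 0.2·π_1 + 0.27·π_2 + 0.25·π_3 + 0.27·π_4
π_3 = 0.25·π_1 + 0.24·π_2 + 0.25·π_3 + 0.27·π_4
Solving with the normalization constraint gives π = (0.2724, 0.2459, 0.2521, 0.2296).
So the stationary probability of square E is 0.2296.

0.2296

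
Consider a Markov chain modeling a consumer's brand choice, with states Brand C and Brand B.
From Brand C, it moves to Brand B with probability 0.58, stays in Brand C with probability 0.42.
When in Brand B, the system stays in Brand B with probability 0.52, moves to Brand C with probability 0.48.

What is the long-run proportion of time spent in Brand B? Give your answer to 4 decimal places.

0.5472

Let the stationary distribution be π with π = πP and π_1 + π_2 = 1.
π_1 = 0.42·π_1 + 0.48·π_2
Solving with the normalization constraint gives π = (0.4528, 0.5472).
So the stationary probability of Brand B is 0.5472.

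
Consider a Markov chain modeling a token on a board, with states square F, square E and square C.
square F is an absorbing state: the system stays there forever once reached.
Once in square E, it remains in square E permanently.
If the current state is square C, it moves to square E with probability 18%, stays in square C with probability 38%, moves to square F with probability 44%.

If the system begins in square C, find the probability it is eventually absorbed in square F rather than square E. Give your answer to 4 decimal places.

0.7097

Let h(s) be the probability of absorption at square F starting from transient state s. Then h(square F) = 1 and h(square E) = 0. By first-step analysis:
h(square C) = 0.44·1 + 0.18·0 + 0.38·h(square C)
Solving: h(square C) = 0.7097.
Starting from square C, the probability is 0.7097.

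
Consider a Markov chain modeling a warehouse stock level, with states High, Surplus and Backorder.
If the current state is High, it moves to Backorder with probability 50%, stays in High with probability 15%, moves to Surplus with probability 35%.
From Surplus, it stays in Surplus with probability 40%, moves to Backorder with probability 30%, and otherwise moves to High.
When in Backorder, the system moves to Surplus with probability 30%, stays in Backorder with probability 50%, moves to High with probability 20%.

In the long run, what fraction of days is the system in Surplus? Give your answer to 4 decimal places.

0.3457

Let the stationary distribution be π with π = πP and π_1 + π_2 + π_3 = 1.
π_1 = 0.15·π_1 + 0.3·π_2 + 0.2·π_3
π_2 = 0.35·π_1 + 0.4·π_2 + 0.3·π_3
Solving with the normalization constraint gives π = (0.2234, 0.3457, 0.4309).
So the stationary probability of Surplus is 0.3457.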